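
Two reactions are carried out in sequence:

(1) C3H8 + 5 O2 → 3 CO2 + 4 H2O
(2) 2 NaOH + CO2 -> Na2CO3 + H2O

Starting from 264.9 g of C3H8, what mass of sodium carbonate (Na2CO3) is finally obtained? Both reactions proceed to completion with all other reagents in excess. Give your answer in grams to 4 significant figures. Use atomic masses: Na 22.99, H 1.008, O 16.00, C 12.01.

1910 g

M(C3H8) = 3(12.01) + 8(1.008) = 44.094 g/mol.
M(Na2CO3) = 2(22.99) + 12.01 + 3(16.00) = 105.99 g/mol.
n(C3H8) = 264.90 / 44.094 = 6.0076 mol.
Step 1 gives a 1:3 ratio of C3H8 to CO2, so n(CO2) = 18.023 mol.
In step 2 the CO2:Na2CO3 ratio is 1:1, so n(Na2CO3) = 18.023 mol.
Mass of Na2CO3 = 18.023 × 105.99 = 1910.2 g.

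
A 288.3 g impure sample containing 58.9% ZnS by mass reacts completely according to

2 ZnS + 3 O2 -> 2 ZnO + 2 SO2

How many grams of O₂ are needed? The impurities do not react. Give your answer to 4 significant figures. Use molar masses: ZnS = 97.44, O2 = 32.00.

83.65 g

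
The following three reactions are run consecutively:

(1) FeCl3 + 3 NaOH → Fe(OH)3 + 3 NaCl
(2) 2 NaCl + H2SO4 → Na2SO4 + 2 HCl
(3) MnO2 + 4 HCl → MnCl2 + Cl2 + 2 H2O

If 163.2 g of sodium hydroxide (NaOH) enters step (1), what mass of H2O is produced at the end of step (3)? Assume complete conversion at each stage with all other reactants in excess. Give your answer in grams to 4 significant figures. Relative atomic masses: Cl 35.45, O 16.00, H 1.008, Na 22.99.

36.75 g

M(NaOH) = 22.99 + 16.00 + 1.008 = 39.998 g/mol.
M(H2O) = 2(1.008) + 16.00 = 18.016 g/mol.
n(NaOH) = 163.2 / 39.998 = 4.0802 mol.
Reaction (1): NaOH→NaCl ratio 3:3 ⇒ n(NaCl) = 4.0802 mol.
Reaction (2): NaCl→HCl ratio 2:2 ⇒ n(HCl) = 4.0802 mol.
Reaction (3): HCl→H2O ratio 4:2 ⇒ n(H2O) = 2.0401 mol.
Mass of H2O = 2.0401 × 18.016 = 36.754 g.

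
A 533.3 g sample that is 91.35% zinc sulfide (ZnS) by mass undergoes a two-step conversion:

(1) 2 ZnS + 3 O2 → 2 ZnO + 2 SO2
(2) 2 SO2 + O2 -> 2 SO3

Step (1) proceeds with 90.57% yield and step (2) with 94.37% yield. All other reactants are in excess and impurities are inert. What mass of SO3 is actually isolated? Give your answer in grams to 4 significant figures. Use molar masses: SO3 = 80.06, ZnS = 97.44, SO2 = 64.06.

342.1 g

Pure ZnS = 533.3 × 0.9135 = 487.17 g.
n(ZnS) = 487.17 / 97.44 = 4.9997 mol.
Step 1 (ZnS:SO2 = 2:2): theoretical n(SO2) = 4.9997 mol; at 90.57% yield, n(SO2) = 4.5282 mol.
Step 2 (SO2:SO3 = 2:2): theoretical n(SO3) = 4.5282 mol, so theoretical mass = 4.5282 × 80.06 = 362.53 g.
At 94.37% yield, actual mass of SO3 = 362.53 × 0.9437 = 342.12 g.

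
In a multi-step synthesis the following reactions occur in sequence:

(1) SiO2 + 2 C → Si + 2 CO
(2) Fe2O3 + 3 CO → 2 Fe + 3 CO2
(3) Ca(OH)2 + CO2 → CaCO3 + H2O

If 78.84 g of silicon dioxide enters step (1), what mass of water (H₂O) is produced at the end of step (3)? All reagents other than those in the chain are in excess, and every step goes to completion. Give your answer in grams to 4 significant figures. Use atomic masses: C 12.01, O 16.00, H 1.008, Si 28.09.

47.28 g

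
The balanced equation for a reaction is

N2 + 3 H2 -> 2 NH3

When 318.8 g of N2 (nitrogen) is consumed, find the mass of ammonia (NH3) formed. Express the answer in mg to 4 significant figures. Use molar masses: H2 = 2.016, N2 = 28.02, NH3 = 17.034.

n(N2) = 318.80 g / 28.02 g/mol = 11.378 mol.
From the equation the N2:NH3 mole ratio is 1:2, so n(NH3) = 11.378 × 2/1 = 22.755 mol.
Mass of NH3 = 22.755 mol × 17.034 g/mol = 387.61 g.
Converting to mg: 387.61 g = 387600 mg.

387600 mg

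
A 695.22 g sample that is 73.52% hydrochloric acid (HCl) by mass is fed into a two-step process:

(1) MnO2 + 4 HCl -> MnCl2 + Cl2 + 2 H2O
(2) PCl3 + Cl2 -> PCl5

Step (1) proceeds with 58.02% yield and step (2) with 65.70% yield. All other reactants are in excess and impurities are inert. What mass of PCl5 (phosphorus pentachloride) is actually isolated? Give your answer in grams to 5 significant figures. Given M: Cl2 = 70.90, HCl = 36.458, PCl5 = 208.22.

Pure HCl = 695.22 × 0.7352 = 511.126 g.
n(HCl) = 511.126 / 36.458 = 14.0196 mol.
Step 1 (HCl:Cl2 = 4:1): theoretical n(Cl2) = 3.50489 mol; at 58.02% yield, n(Cl2) = 2.03354 mol.
Step 2 (Cl2:PCl5 = 1:1): theoretical n(PCl5) = 2.03354 mol, so theoretical mass = 2.03354 × 208.22 = 423.424 g.
At 65.70% yield, actual mass of PCl5 = 423.424 × 0.6570 = 278.189 g.

278.19 g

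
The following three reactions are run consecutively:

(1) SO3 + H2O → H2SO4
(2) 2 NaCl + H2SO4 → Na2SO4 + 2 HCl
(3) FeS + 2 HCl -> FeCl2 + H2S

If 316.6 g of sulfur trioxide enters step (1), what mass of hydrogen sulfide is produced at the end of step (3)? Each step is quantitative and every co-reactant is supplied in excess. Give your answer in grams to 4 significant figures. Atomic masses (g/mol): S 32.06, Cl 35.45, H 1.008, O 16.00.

M(SO3) = 32.06 + 3(16.00) = 80.06 g/mol.
M(H2S) = 2(1.008) + 32.06 = 34.076 g/mol.
n(SO3) = 316.6 / 80.06 = 3.9545 mol.
Reaction (1): SO3→H2SO4 ratio 1:1 ⇒ n(H2SO4) = 3.9545 mol.
Reaction (2): H2SO4→HCl ratio 1:2 ⇒ n(HCl) = 7.9091 mol.
Reaction (3): HCl→H2S ratio 2:1 ⇒ n(H2S) = 3.9545 mol.
Mass of H2S = 3.9545 × 34.076 = 134.75 g.

134.8 g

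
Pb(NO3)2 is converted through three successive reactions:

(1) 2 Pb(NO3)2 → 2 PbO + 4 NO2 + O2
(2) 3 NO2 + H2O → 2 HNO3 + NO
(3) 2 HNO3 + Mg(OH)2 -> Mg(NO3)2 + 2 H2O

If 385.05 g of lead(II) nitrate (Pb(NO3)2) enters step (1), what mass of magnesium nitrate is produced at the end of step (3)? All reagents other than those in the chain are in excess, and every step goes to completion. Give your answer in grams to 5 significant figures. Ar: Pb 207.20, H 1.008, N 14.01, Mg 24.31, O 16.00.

M(Pb(NO3)2) = 207.20 + 2(14.01) + 6(16.00) = 331.22 g/mol.
M(Mg(NO3)2) = 24.31 + 2(14.01) + 6(16.00) = 148.33 g/mol.
n(Pb(NO3)2) = 385.05 / 331.22 = 1.16252 mol.
Reaction (1): Pb(NO3)2→NO2 ratio 2:4 ⇒ n(NO2) = 2.32504 mol.
Reaction (2): NO2→HNO3 ratio 3:2 ⇒ n(HNO3) = 1.55003 mol.
Reaction (3): HNO3→Mg(NO3)2 ratio 2:1 ⇒ n(Mg(NO3)2) = 0.775014 mol.
Mass of Mg(NO3)2 = 0.775014 × 148.33 = 114.958 g.

114.96 g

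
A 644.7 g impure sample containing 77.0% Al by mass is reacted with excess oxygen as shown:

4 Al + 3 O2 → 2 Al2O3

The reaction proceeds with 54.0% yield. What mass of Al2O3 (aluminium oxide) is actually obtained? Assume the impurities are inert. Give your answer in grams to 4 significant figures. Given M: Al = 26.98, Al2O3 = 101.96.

Pure Al available = 644.7 g × 0.770 = 496.42 g.
n(Al) = 496.42 g / 26.98 g/mol = 18.400 mol.
From the equation the Al:Al2O3 mole ratio is 4:2, so n(Al2O3) = 18.400 × 2/4 = 9.1998 mol.
Mass of Al2O3 = 9.1998 mol × 101.96 g/mol = 938.01 g.
Actual mass collected = 938.01 g × 0.540 = 506.52 g.

506.5 g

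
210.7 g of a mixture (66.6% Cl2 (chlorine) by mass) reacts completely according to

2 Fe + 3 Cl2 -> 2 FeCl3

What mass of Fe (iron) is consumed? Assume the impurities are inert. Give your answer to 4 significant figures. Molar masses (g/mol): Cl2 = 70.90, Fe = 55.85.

73.69 g

Mass of pure Cl2 = 210.7 g × 0.666 = 140.33 g.
n(Cl2) = 140.33 g / 70.90 g/mol = 1.9792 mol.
From the equation the Cl2:Fe mole ratio is 3:2, so n(Fe) = 1.9792 × 2/3 = 1.3195 mol.
Mass of Fe = 1.3195 mol × 55.85 g/mol = 73.693 g.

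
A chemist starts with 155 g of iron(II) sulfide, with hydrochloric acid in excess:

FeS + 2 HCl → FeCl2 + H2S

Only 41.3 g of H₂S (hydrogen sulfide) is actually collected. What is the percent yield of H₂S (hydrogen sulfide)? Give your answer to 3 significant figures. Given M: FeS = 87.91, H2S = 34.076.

68.7 %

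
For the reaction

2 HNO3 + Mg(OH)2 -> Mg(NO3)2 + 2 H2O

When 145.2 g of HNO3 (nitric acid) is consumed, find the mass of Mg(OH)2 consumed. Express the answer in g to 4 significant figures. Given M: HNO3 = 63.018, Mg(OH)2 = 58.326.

67.19 g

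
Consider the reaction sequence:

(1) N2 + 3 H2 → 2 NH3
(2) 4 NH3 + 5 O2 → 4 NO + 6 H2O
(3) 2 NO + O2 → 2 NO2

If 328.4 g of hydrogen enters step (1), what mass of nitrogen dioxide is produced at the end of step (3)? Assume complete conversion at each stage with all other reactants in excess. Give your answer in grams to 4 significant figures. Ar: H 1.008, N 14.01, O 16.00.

4997 g

M(H2) = 2(1.008) = 2.016 g/mol.
M(NO2) = 14.01 + 2(16.00) = 46.01 g/mol.
n(H2) = 328.4 / 2.016 = 162.90 mol.
Reaction (1): H2→NH3 ratio 3:2 ⇒ n(NH3) = 108.60 mol.
Reaction (2): NH3→NO ratio 4:4 ⇒ n(NO) = 108.60 mol.
Reaction (3): NO→NO2 ratio 2:2 ⇒ n(NO2) = 108.60 mol.
Mass of NO2 = 108.60 × 46.01 = 4996.6 g.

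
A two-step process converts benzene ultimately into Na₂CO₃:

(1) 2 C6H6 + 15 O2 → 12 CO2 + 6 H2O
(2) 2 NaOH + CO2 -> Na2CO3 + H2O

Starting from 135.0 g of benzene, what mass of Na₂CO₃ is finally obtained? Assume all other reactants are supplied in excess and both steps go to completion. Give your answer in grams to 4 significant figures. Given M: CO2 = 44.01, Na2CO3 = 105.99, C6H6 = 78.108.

1099 g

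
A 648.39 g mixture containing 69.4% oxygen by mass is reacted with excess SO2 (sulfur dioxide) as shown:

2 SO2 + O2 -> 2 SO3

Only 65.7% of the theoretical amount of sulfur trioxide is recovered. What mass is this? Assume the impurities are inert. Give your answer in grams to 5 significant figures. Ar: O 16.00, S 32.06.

1479.3 g

Pure O2 available = 648.39 g × 0.694 = 449.983 g.
M(O2) = 2(16.00) = 32.00 g/mol.
M(SO3) = 32.06 + 3(16.00) = 80.06 g/mol.
n(O2) = 449.983 g / 32.00 g/mol = 14.0620 mol.
From the equation the O2:SO3 mole ratio is 1:2, so n(SO3) = 14.0620 × 2/1 = 28.1239 mol.
Mass of SO3 = 28.1239 mol × 80.06 g/mol = 2251.60 g.
Actual mass collected = 2251.60 g × 0.657 = 1479.30 g.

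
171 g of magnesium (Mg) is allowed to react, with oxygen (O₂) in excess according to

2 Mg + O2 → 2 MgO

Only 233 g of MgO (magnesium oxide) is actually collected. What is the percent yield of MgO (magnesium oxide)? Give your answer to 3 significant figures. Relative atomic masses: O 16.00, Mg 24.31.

M(Mg) = 24.31 g/mol.
M(MgO) = 24.31 + 16.00 = 40.31 g/mol.
n(Mg) = 171.0 g / 24.31 g/mol = 7.034 mol.
From the equation the Mg:MgO mole ratio is 2:2, so n(MgO) = 7.034 × 2/2 = 7.034 mol.
Mass of MgO = 7.034 mol × 40.31 g/mol = 283.5 g.
This is the theoretical yield. Percent yield = 233 g / 283.5 g × 100% = 82.17%.

82.2 %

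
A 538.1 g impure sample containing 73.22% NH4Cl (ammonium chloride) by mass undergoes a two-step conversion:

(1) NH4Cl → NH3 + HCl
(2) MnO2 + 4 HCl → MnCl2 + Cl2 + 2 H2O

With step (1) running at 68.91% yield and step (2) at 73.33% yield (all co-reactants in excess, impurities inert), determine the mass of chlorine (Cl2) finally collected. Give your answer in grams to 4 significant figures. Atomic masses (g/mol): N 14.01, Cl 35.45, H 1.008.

Pure NH4Cl = 538.1 × 0.7322 = 394.00 g.
M(NH4Cl) = 14.01 + 4(1.008) + 35.45 = 53.492 g/mol.
M(Cl2) = 2(35.45) = 70.90 g/mol.
n(NH4Cl) = 394.00 / 53.492 = 7.3655 mol.
Step 1 (NH4Cl:HCl = 1:1): theoretical n(HCl) = 7.3655 mol; at 68.91% yield, n(HCl) = 5.0756 mol.
Step 2 (HCl:Cl2 = 4:1): theoretical n(Cl2) = 1.2689 mol, so theoretical mass = 1.2689 × 70.90 = 89.965 g.
At 73.33% yield, actual mass of Cl2 = 89.965 × 0.7333 = 65.971 g.

65.97 g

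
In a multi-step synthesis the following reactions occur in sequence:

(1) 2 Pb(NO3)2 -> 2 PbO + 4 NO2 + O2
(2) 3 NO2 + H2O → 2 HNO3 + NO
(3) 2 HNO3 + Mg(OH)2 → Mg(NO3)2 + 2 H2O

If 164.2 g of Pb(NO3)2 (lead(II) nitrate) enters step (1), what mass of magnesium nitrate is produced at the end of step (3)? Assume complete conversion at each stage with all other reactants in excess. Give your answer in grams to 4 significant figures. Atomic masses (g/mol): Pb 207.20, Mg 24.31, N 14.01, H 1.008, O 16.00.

49.02 g

M(Pb(NO3)2) = 207.20 + 2(14.01) + 6(16.00) = 331.22 g/mol.
M(Mg(NO3)2) = 24.31 + 2(14.01) + 6(16.00) = 148.33 g/mol.
n(Pb(NO3)2) = 164.2 / 331.22 = 0.49574 mol.
Reaction (1): Pb(NO3)2→NO2 ratio 2:4 ⇒ n(NO2) = 0.99149 mol.
Reaction (2): NO2→HNO3 ratio 3:2 ⇒ n(HNO3) = 0.66099 mol.
Reaction (3): HNO3→Mg(NO3)2 ratio 2:1 ⇒ n(Mg(NO3)2) = 0.33050 mol.
Mass of Mg(NO3)2 = 0.33050 × 148.33 = 49.022 g.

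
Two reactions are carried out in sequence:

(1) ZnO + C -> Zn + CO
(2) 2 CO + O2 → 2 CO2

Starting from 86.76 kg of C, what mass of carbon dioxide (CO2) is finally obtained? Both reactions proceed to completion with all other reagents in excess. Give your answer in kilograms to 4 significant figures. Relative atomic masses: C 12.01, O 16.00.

M(C) = 12.01 g/mol.
M(CO2) = 12.01 + 2(16.00) = 44.01 g/mol.
86.76 kg = 86760 g.
n(C) = 86760 / 12.01 = 7224.0 mol.
Step 1 gives a 1:1 ratio of C to CO, so n(CO) = 7224.0 mol.
In step 2 the CO:CO2 ratio is 2:2, so n(CO2) = 7224.0 mol.
Mass of CO2 = 7224.0 × 44.01 = 317930 g = 317.9 kg.

317.9 kg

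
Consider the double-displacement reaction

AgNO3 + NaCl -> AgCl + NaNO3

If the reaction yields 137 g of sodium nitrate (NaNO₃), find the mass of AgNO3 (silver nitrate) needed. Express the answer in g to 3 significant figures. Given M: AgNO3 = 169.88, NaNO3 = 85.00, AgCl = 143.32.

n(NaNO3) = 137.0 g / 85.00 g/mol = 1.612 mol.
From the equation the NaNO3:AgNO3 mole ratio is 1:1, so n(AgNO3) = 1.612 × 1/1 = 1.612 mol.
Mass of AgNO3 = 1.612 mol × 169.88 g/mol = 273.8 g.

274 g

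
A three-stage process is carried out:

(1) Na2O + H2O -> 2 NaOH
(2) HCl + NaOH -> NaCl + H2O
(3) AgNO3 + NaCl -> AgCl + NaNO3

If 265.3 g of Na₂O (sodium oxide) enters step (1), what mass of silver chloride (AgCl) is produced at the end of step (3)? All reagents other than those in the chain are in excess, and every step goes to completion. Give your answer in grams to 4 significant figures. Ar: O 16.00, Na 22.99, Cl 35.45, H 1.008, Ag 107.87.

1227 g

M(Na2O) = 2(22.99) + 16.00 = 61.98 g/mol.
M(AgCl) = 107.87 + 35.45 = 143.32 g/mol.
n(Na2O) = 265.3 / 61.98 = 4.2804 mol.
Reaction (1): Na2O→NaOH ratio 1:2 ⇒ n(NaOH) = 8.5608 mol.
Reaction (2): NaOH→NaCl ratio 1:1 ⇒ n(NaCl) = 8.5608 mol.
Reaction (3): NaCl→AgCl ratio 1:1 ⇒ n(AgCl) = 8.5608 mol.
Mass of AgCl = 8.5608 × 143.32 = 1226.9 g.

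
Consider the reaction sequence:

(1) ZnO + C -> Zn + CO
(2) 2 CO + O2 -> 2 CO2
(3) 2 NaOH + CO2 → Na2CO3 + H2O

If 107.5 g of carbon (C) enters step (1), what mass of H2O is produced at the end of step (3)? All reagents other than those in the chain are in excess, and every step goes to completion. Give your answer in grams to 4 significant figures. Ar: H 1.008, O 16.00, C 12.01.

161.3 g

M(C) = 12.01 g/mol.
M(H2O) = 2(1.008) + 16.00 = 18.016 g/mol.
n(C) = 107.5 / 12.01 = 8.9509 mol.
Reaction (1): C→CO ratio 1:1 ⇒ n(CO) = 8.9509 mol.
Reaction (2): CO→CO2 ratio 2:2 ⇒ n(CO2) = 8.9509 mol.
Reaction (3): CO2→H2O ratio 1:1 ⇒ n(H2O) = 8.9509 mol.
Mass of H2O = 8.9509 × 18.016 = 161.26 g.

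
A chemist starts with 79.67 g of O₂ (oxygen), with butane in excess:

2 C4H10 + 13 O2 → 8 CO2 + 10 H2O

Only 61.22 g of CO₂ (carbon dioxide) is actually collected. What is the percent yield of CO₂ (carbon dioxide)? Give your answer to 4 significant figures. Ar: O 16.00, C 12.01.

M(O2) = 2(16.00) = 32.00 g/mol.
M(CO2) = 12.01 + 2(16.00) = 44.01 g/mol.
n(O2) = 79.670 g / 32.00 g/mol = 2.4897 mol.
From the equation the O2:CO2 mole ratio is 13:8, so n(CO2) = 2.4897 × 8/13 = 1.5321 mol.
Mass of CO2 = 1.5321 mol × 44.01 g/mol = 67.428 g.
This is the theoretical yield. Percent yield = 61.22 g / 67.428 g × 100% = 90.793%.

90.79 %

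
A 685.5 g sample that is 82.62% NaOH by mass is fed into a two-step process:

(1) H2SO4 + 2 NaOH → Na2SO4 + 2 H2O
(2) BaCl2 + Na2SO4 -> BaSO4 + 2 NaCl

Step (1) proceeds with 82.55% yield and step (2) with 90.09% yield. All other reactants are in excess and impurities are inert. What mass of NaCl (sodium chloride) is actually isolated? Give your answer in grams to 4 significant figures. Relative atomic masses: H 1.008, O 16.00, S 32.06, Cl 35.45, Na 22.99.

615.4 g

Pure NaOH = 685.5 × 0.8262 = 566.36 g.
M(NaOH) = 22.99 + 16.00 + 1.008 = 39.998 g/mol.
M(NaCl) = 22.99 + 35.45 = 58.44 g/mol.
n(NaOH) = 566.36 / 39.998 = 14.160 mol.
Step 1 (NaOH:Na2SO4 = 2:1): theoretical n(Na2SO4) = 7.0799 mol; at 82.55% yield, n(Na2SO4) = 5.8444 mol.
Step 2 (Na2SO4:NaCl = 1:2): theoretical n(NaCl) = 11.689 mol, so theoretical mass = 11.689 × 58.44 = 683.10 g.
At 90.09% yield, actual mass of NaCl = 683.10 × 0.9009 = 615.40 g.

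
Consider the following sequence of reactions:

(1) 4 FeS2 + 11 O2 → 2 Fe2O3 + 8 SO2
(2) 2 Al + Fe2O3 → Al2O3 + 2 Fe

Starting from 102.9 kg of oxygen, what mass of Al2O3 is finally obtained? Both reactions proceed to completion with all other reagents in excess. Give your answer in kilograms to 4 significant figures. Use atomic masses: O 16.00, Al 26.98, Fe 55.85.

59.61 kg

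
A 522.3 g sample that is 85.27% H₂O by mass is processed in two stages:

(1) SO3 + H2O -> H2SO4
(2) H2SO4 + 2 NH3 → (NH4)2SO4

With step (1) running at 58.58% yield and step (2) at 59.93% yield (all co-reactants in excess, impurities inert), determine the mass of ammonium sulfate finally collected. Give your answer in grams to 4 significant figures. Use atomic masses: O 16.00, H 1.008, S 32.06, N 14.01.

Pure H2O = 522.3 × 0.8527 = 445.37 g.
M(H2O) = 2(1.008) + 16.00 = 18.016 g/mol.
M((NH4)2SO4) = 2(14.01) + 8(1.008) + 32.06 + 4(16.00) = 132.144 g/mol.
n(H2O) = 445.37 / 18.016 = 24.721 mol.
Step 1 (H2O:H2SO4 = 1:1): theoretical n(H2SO4) = 24.721 mol; at 58.58% yield, n(H2SO4) = 14.481 mol.
Step 2 (H2SO4:(NH4)2SO4 = 1:1): theoretical n((NH4)2SO4) = 14.481 mol, so theoretical mass = 14.481 × 132.144 = 1913.6 g.
At 59.93% yield, actual mass of (NH4)2SO4 = 1913.6 × 0.5993 = 1146.8 g.

1147 g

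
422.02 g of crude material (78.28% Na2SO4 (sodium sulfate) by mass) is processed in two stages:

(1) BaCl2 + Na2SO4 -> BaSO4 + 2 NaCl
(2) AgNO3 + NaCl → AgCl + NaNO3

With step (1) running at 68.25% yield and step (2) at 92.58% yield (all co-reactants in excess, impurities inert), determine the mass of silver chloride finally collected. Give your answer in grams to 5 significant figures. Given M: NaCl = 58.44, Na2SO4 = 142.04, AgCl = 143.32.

Pure Na2SO4 = 422.02 × 0.7828 = 330.357 g.
n(Na2SO4) = 330.357 / 142.04 = 2.32580 mol.
Step 1 (Na2SO4:NaCl = 1:2): theoretical n(NaCl) = 4.65161 mol; at 68.25% yield, n(NaCl) = 3.17472 mol.
Step 2 (NaCl:AgCl = 1:1): theoretical n(AgCl) = 3.17472 mol, so theoretical mass = 3.17472 × 143.32 = 455.001 g.
At 92.58% yield, actual mass of AgCl = 455.001 × 0.9258 = 421.240 g.

421.24 g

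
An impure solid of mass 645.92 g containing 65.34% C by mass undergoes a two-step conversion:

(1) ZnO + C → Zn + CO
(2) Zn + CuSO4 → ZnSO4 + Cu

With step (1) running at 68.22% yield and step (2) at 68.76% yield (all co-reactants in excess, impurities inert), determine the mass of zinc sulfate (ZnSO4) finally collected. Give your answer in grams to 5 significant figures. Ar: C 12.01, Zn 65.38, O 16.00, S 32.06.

2661.2 g

Pure C = 645.92 × 0.6534 = 422.044 g.
M(C) = 12.01 g/mol.
M(ZnSO4) = 65.38 + 32.06 + 4(16.00) = 161.44 g/mol.
n(C) = 422.044 / 12.01 = 35.1411 mol.
Step 1 (C:Zn = 1:1): theoretical n(Zn) = 35.1411 mol; at 68.22% yield, n(Zn) = 23.9732 mol.
Step 2 (Zn:ZnSO4 = 1:1): theoretical n(ZnSO4) = 23.9732 mol, so theoretical mass = 23.9732 × 161.44 = 3870.24 g.
At 68.76% yield, actual mass of ZnSO4 = 3870.24 × 0.6876 = 2661.18 g.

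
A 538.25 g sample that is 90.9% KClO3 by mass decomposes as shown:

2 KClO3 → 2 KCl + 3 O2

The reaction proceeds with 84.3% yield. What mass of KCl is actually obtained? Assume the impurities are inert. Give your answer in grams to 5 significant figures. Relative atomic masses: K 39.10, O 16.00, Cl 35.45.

Pure KClO3 available = 538.25 g × 0.909 = 489.269 g.
M(KClO3) = 39.10 + 35.45 + 3(16.00) = 122.55 g/mol.
M(KCl) = 39.10 + 35.45 = 74.55 g/mol.
n(KClO3) = 489.269 g / 122.55 g/mol = 3.99241 mol.
From the equation the KClO3:KCl mole ratio is 2:2, so n(KCl) = 3.99241 × 2/2 = 3.99241 mol.
Mass of KCl = 3.99241 mol × 74.55 g/mol = 297.634 g.
Actual mass collected = 297.634 g × 0.843 = 250.905 g.

250.91 g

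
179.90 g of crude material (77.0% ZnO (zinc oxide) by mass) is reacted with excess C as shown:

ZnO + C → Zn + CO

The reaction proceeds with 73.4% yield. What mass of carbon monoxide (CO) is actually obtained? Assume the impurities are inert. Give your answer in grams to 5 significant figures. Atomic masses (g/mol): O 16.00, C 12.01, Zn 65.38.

Pure ZnO available = 179.90 g × 0.770 = 138.523 g.
M(ZnO) = 65.38 + 16.00 = 81.38 g/mol.
M(CO) = 12.01 + 16.00 = 28.01 g/mol.
n(ZnO) = 138.523 g / 81.38 g/mol = 1.70217 mol.
From the equation the ZnO:CO mole ratio is 1:1, so n(CO) = 1.70217 × 1/1 = 1.70217 mol.
Mass of CO = 1.70217 mol × 28.01 g/mol = 47.6779 g.
Actual mass collected = 47.6779 g × 0.734 = 34.9956 g.

34.996 g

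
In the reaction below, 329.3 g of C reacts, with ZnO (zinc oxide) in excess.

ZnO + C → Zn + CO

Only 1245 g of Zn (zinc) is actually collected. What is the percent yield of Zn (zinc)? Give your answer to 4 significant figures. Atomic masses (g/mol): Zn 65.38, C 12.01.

M(C) = 12.01 g/mol.
M(Zn) = 65.38 g/mol.
n(C) = 329.30 g / 12.01 g/mol = 27.419 mol.
From the equation the C:Zn mole ratio is 1:1, so n(Zn) = 27.419 × 1/1 = 27.419 mol.
Mass of Zn = 27.419 mol × 65.38 g/mol = 1792.6 g.
This is the theoretical yield. Percent yield = 1245 g / 1792.6 g × 100% = 69.451%.

69.45 %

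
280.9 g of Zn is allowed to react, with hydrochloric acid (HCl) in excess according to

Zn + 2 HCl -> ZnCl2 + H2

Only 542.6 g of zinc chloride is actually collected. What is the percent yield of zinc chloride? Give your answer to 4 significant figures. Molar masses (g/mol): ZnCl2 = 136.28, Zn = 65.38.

n(Zn) = 280.90 g / 65.38 g/mol = 4.2964 mol.
From the equation the Zn:ZnCl2 mole ratio is 1:1, so n(ZnCl2) = 4.2964 × 1/1 = 4.2964 mol.
Mass of ZnCl2 = 4.2964 mol × 136.28 g/mol = 585.52 g.
This is the theoretical yield. Percent yield = 542.6 g / 585.52 g × 100% = 92.670%.

92.67 %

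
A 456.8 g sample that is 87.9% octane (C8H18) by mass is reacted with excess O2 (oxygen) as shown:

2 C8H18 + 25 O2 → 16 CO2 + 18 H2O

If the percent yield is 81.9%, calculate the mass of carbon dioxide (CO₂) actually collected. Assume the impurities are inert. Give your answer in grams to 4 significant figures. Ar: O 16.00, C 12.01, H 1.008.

1014 g

Pure C8H18 available = 456.8 g × 0.879 = 401.53 g.
M(C8H18) = 8(12.01) + 18(1.008) = 114.224 g/mol.
M(CO2) = 12.01 + 2(16.00) = 44.01 g/mol.
n(C8H18) = 401.53 g / 114.224 g/mol = 3.5153 mol.
From the equation the C8H18:CO2 mole ratio is 2:16, so n(CO2) = 3.5153 × 16/2 = 28.122 mol.
Mass of CO2 = 28.122 mol × 44.01 g/mol = 1237.7 g.
Actual mass collected = 1237.7 g × 0.819 = 1013.6 g.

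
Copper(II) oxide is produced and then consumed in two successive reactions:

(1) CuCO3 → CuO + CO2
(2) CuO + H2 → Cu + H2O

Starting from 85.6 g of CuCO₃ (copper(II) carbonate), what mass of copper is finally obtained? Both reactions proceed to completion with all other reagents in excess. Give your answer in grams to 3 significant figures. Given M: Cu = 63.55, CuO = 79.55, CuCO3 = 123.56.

n(CuCO3) = 85.60 / 123.56 = 0.6928 mol.
Step 1 gives a 1:1 ratio of CuCO3 to CuO, so n(CuO) = 0.6928 mol.
In step 2 the CuO:Cu ratio is 1:1, so n(Cu) = 0.6928 mol.
Mass of Cu = 0.6928 × 63.55 = 44.03 g.

44.0 g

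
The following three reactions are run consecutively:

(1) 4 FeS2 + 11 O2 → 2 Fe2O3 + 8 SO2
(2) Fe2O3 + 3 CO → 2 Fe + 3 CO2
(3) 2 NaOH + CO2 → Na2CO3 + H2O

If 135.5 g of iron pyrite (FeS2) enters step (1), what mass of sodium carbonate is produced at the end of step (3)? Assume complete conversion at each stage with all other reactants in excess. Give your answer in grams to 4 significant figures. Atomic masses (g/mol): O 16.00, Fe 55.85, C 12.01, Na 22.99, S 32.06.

M(FeS2) = 55.85 + 2(32.06) = 119.97 g/mol.
M(Na2CO3) = 2(22.99) + 12.01 + 3(16.00) = 105.99 g/mol.
n(FeS2) = 135.5 / 119.97 = 1.1294 mol.
Reaction (1): FeS2→Fe2O3 ratio 4:2 ⇒ n(Fe2O3) = 0.56472 mol.
Reaction (2): Fe2O3→CO2 ratio 1:3 ⇒ n(CO2) = 1.6942 mol.
Reaction (3): CO2→Na2CO3 ratio 1:1 ⇒ n(Na2CO3) = 1.6942 mol.
Mass of Na2CO3 = 1.6942 × 105.99 = 179.57 g.

179.6 g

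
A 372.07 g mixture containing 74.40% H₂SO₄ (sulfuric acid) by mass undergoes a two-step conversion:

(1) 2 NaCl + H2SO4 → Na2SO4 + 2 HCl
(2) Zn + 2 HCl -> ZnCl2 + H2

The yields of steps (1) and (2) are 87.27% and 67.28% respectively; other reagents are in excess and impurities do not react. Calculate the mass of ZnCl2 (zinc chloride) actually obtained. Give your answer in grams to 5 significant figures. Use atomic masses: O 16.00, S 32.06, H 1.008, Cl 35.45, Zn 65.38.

225.85 g

Pure H2SO4 = 372.07 × 0.7440 = 276.820 g.
M(H2SO4) = 2(1.008) + 32.06 + 4(16.00) = 98.076 g/mol.
M(ZnCl2) = 65.38 + 2(35.45) = 136.28 g/mol.
n(H2SO4) = 276.820 / 98.076 = 2.82251 mol.
Step 1 (H2SO4:HCl = 1:2): theoretical n(HCl) = 5.64501 mol; at 87.27% yield, n(HCl) = 4.92640 mol.
Step 2 (HCl:ZnCl2 = 2:1): theoretical n(ZnCl2) = 2.46320 mol, so theoretical mass = 2.46320 × 136.28 = 335.685 g.
At 67.28% yield, actual mass of ZnCl2 = 335.685 × 0.6728 = 225.849 g.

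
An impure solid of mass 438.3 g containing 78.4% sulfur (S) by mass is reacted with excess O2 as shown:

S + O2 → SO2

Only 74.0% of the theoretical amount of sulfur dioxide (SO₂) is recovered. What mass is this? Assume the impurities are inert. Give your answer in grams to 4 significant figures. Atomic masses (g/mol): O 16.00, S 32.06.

Pure S available = 438.3 g × 0.784 = 343.63 g.
M(S) = 32.06 g/mol.
M(SO2) = 32.06 + 2(16.00) = 64.06 g/mol.
n(S) = 343.63 g / 32.06 g/mol = 10.718 mol.
From the equation the S:SO2 mole ratio is 1:1, so n(SO2) = 10.718 × 1/1 = 10.718 mol.
Mass of SO2 = 10.718 mol × 64.06 g/mol = 686.61 g.
Actual mass collected = 686.61 g × 0.740 = 508.09 g.

508.1 g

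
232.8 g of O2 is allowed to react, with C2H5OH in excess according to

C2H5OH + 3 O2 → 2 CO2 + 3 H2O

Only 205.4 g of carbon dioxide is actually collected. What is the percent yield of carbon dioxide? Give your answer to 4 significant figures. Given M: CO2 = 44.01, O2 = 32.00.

96.23 %

n(O2) = 232.80 g / 32.00 g/mol = 7.2750 mol.
From the equation the O2:CO2 mole ratio is 3:2, so n(CO2) = 7.2750 × 2/3 = 4.8500 mol.
Mass of CO2 = 4.8500 mol × 44.01 g/mol = 213.45 g.
This is the theoretical yield. Percent yield = 205.4 g / 213.45 g × 100% = 96.229%.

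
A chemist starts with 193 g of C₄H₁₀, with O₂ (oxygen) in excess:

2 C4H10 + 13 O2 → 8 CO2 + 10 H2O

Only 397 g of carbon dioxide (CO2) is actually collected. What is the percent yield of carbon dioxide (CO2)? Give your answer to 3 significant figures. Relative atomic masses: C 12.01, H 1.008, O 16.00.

M(C4H10) = 4(12.01) + 10(1.008) = 58.12 g/mol.
M(CO2) = 12.01 + 2(16.00) = 44.01 g/mol.
n(C4H10) = 193.0 g / 58.12 g/mol = 3.321 mol.
From the equation the C4H10:CO2 mole ratio is 2:8, so n(CO2) = 3.321 × 8/2 = 13.28 mol.
Mass of CO2 = 13.28 mol × 44.01 g/mol = 584.6 g.
This is the theoretical yield. Percent yield = 397 g / 584.6 g × 100% = 67.91%.

67.9 %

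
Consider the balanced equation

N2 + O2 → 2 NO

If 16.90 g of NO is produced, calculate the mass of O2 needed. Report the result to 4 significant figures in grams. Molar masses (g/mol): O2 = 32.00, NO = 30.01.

n(NO) = 16.900 g / 30.01 g/mol = 0.56315 mol.
From the equation the NO:O2 mole ratio is 2:1, so n(O2) = 0.56315 × 1/2 = 0.28157 mol.
Mass of O2 = 0.28157 mol × 32.00 g/mol = 9.0103 g.

9.010 g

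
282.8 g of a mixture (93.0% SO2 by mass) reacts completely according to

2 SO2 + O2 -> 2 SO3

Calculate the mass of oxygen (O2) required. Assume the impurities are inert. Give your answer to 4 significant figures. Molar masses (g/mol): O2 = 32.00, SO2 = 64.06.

Mass of pure SO2 = 282.8 g × 0.930 = 263.00 g.
n(SO2) = 263.00 g / 64.06 g/mol = 4.1056 mol.
From the equation the SO2:O2 mole ratio is 2:1, so n(O2) = 4.1056 × 1/2 = 2.0528 mol.
Mass of O2 = 2.0528 mol × 32.00 g/mol = 65.689 g.

65.69 g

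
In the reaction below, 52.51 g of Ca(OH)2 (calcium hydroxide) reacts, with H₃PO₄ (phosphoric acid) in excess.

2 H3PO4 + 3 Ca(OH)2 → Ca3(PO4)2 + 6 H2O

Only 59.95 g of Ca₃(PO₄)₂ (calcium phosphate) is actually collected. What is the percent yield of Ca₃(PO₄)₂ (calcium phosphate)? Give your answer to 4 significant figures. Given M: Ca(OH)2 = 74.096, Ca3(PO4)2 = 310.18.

n(Ca(OH)2) = 52.510 g / 74.096 g/mol = 0.70868 mol.
From the equation the Ca(OH)2:Ca3(PO4)2 mole ratio is 3:1, so n(Ca3(PO4)2) = 0.70868 × 1/3 = 0.23623 mol.
Mass of Ca3(PO4)2 = 0.23623 mol × 310.18 g/mol = 73.272 g.
This is the theoretical yield. Percent yield = 59.95 g / 73.272 g × 100% = 81.818%.

81.82 %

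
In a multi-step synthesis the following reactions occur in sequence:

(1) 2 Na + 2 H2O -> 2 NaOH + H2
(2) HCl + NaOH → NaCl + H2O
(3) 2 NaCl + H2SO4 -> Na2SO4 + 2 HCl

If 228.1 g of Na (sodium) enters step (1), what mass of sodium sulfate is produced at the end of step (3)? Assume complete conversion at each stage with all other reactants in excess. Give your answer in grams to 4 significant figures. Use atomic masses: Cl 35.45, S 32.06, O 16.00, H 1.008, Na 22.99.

M(Na) = 22.99 g/mol.
M(Na2SO4) = 2(22.99) + 32.06 + 4(16.00) = 142.04 g/mol.
n(Na) = 228.1 / 22.99 = 9.9217 mol.
Reaction (1): Na→NaOH ratio 2:2 ⇒ n(NaOH) = 9.9217 mol.
Reaction (2): NaOH→NaCl ratio 1:1 ⇒ n(NaCl) = 9.9217 mol.
Reaction (3): NaCl→Na2SO4 ratio 2:1 ⇒ n(Na2SO4) = 4.9609 mol.
Mass of Na2SO4 = 4.9609 × 142.04 = 704.64 g.

704.6 g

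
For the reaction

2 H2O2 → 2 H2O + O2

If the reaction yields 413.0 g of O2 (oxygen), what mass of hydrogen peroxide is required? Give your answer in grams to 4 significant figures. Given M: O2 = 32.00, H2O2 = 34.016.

878.0 g

n(O2) = 413.00 g / 32.00 g/mol = 12.906 mol.
From the equation the O2:H2O2 mole ratio is 1:2, so n(H2O2) = 12.906 × 2/1 = 25.812 mol.
Mass of H2O2 = 25.812 mol × 34.016 g/mol = 878.04 g.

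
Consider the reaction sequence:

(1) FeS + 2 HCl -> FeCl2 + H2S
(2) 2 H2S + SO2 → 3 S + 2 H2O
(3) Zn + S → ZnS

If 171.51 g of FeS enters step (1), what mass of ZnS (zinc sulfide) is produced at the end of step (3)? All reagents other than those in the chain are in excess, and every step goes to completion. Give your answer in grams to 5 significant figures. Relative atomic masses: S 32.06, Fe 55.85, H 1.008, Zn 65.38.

285.15 g

M(FeS) = 55.85 + 32.06 = 87.91 g/mol.
M(ZnS) = 65.38 + 32.06 = 97.44 g/mol.
n(FeS) = 171.51 / 87.91 = 1.95097 mol.
Reaction (1): FeS→H2S ratio 1:1 ⇒ n(H2S) = 1.95097 mol.
Reaction (2): H2S→S ratio 2:3 ⇒ n(S) = 2.92646 mol.
Reaction (3): S→ZnS ratio 1:1 ⇒ n(ZnS) = 2.92646 mol.
Mass of ZnS = 2.92646 × 97.44 = 285.154 g.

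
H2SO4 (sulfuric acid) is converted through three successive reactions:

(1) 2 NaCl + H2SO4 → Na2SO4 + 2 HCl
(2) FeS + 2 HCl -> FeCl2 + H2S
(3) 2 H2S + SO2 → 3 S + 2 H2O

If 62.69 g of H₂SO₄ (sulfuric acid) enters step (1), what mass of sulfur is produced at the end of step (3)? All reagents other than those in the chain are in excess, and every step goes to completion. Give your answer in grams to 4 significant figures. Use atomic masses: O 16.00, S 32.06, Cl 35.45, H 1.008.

M(H2SO4) = 2(1.008) + 32.06 + 4(16.00) = 98.076 g/mol.
M(S) = 32.06 g/mol.
n(H2SO4) = 62.69 / 98.076 = 0.63920 mol.
Reaction (1): H2SO4→HCl ratio 1:2 ⇒ n(HCl) = 1.2784 mol.
Reaction (2): HCl→H2S ratio 2:1 ⇒ n(H2S) = 0.63920 mol.
Reaction (3): H2S→S ratio 2:3 ⇒ n(S) = 0.95880 mol.
Mass of S = 0.95880 × 32.06 = 30.739 g.

30.74 g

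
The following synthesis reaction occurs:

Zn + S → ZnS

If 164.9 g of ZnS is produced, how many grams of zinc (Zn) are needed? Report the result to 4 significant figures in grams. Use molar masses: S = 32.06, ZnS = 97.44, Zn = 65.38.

n(ZnS) = 164.90 g / 97.44 g/mol = 1.6923 mol.
From the equation the ZnS:Zn mole ratio is 1:1, so n(Zn) = 1.6923 × 1/1 = 1.6923 mol.
Mass of Zn = 1.6923 mol × 65.38 g/mol = 110.64 g.

110.6 g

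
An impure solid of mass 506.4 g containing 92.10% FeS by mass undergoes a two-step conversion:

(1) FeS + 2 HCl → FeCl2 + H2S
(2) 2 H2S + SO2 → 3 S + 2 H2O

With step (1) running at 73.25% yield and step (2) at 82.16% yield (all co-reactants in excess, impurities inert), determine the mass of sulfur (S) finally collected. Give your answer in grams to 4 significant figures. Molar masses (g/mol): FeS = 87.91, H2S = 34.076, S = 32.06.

153.5 g

Pure FeS = 506.4 × 0.9210 = 466.39 g.
n(FeS) = 466.39 / 87.91 = 5.3054 mol.
Step 1 (FeS:H2S = 1:1): theoretical n(H2S) = 5.3054 mol; at 73.25% yield, n(H2S) = 3.8862 mol.
Step 2 (H2S:S = 2:3): theoretical n(S) = 5.8293 mol, so theoretical mass = 5.8293 × 32.06 = 186.89 g.
At 82.16% yield, actual mass of S = 186.89 × 0.8216 = 153.55 g.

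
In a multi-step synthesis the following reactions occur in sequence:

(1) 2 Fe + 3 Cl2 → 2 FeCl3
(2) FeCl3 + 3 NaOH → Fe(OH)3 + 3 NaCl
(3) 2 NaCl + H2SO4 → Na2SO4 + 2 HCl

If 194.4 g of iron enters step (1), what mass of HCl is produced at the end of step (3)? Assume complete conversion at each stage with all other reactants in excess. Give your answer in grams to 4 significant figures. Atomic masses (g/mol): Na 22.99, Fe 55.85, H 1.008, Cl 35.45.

M(Fe) = 55.85 g/mol.
M(HCl) = 1.008 + 35.45 = 36.458 g/mol.
n(Fe) = 194.4 / 55.85 = 3.4808 mol.
Reaction (1): Fe→FeCl3 ratio 2:2 ⇒ n(FeCl3) = 3.4808 mol.
Reaction (2): FeCl3→NaCl ratio 1:3 ⇒ n(NaCl) = 10.442 mol.
Reaction (3): NaCl→HCl ratio 2:2 ⇒ n(HCl) = 10.442 mol.
Mass of HCl = 10.442 × 36.458 = 380.70 g.

380.7 g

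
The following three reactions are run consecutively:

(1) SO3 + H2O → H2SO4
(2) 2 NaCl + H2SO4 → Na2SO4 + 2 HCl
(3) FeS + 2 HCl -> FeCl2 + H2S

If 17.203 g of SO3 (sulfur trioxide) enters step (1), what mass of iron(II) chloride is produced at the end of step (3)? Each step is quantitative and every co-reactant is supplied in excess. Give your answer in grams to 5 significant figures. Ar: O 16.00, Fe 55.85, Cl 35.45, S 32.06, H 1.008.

M(SO3) = 32.06 + 3(16.00) = 80.06 g/mol.
M(FeCl2) = 55.85 + 2(35.45) = 126.75 g/mol.
n(SO3) = 17.203 / 80.06 = 0.214876 mol.
Reaction (1): SO3→H2SO4 ratio 1:1 ⇒ n(H2SO4) = 0.214876 mol.
Reaction (2): H2SO4→HCl ratio 1:2 ⇒ n(HCl) = 0.429753 mol.
Reaction (3): HCl→FeCl2 ratio 2:1 ⇒ n(FeCl2) = 0.214876 mol.
Mass of FeCl2 = 0.214876 × 126.75 = 27.2356 g.

27.236 g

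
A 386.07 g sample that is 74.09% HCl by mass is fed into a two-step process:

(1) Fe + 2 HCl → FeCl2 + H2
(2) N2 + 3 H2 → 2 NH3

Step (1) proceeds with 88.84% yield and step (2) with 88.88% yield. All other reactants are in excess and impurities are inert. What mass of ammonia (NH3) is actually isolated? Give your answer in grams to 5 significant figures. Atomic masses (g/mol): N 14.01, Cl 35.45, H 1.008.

35.176 g

Pure HCl = 386.07 × 0.7409 = 286.039 g.
M(HCl) = 1.008 + 35.45 = 36.458 g/mol.
M(NH3) = 14.01 + 3(1.008) = 17.034 g/mol.
n(HCl) = 286.039 / 36.458 = 7.84572 mol.
Step 1 (HCl:H2 = 2:1): theoretical n(H2) = 3.92286 mol; at 88.84% yield, n(H2) = 3.48507 mol.
Step 2 (H2:NH3 = 3:2): theoretical n(NH3) = 2.32338 mol, so theoretical mass = 2.32338 × 17.034 = 39.5764 g.
At 88.88% yield, actual mass of NH3 = 39.5764 × 0.8888 = 35.1755 g.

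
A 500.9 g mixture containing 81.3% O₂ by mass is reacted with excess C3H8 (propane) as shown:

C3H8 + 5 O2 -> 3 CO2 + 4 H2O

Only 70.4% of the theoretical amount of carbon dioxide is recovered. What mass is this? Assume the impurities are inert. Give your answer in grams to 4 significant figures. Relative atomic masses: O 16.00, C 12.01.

236.6 g

Pure O2 available = 500.9 g × 0.813 = 407.23 g.
M(O2) = 2(16.00) = 32.00 g/mol.
M(CO2) = 12.01 + 2(16.00) = 44.01 g/mol.
n(O2) = 407.23 g / 32.00 g/mol = 12.726 mol.
From the equation the O2:CO2 mole ratio is 5:3, so n(CO2) = 12.726 × 3/5 = 7.6356 mol.
Mass of CO2 = 7.6356 mol × 44.01 g/mol = 336.04 g.
Actual mass collected = 336.04 g × 0.704 = 236.57 g.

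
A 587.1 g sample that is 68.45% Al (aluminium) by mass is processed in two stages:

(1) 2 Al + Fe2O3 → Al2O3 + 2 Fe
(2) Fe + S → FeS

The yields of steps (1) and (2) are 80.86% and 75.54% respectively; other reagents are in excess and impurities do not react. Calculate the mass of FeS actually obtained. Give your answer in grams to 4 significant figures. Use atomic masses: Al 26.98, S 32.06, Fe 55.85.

Pure Al = 587.1 × 0.6845 = 401.87 g.
M(Al) = 26.98 g/mol.
M(FeS) = 55.85 + 32.06 = 87.91 g/mol.
n(Al) = 401.87 / 26.98 = 14.895 mol.
Step 1 (Al:Fe = 2:2): theoretical n(Fe) = 14.895 mol; at 80.86% yield, n(Fe) = 12.044 mol.
Step 2 (Fe:FeS = 1:1): theoretical n(FeS) = 12.044 mol, so theoretical mass = 12.044 × 87.91 = 1058.8 g.
At 75.54% yield, actual mass of FeS = 1058.8 × 0.7554 = 799.82 g.

799.8 g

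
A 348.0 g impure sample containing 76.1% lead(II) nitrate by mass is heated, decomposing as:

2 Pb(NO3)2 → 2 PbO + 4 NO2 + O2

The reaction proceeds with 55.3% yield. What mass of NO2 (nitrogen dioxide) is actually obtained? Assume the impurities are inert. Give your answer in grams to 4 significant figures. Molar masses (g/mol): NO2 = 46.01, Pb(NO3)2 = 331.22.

40.69 g

Pure Pb(NO3)2 available = 348.0 g × 0.761 = 264.83 g.
n(Pb(NO3)2) = 264.83 g / 331.22 g/mol = 0.79955 mol.
From the equation the Pb(NO3)2:NO2 mole ratio is 2:4, so n(NO2) = 0.79955 × 4/2 = 1.5991 mol.
Mass of NO2 = 1.5991 mol × 46.01 g/mol = 73.575 g.
Actual mass collected = 73.575 g × 0.553 = 40.687 g.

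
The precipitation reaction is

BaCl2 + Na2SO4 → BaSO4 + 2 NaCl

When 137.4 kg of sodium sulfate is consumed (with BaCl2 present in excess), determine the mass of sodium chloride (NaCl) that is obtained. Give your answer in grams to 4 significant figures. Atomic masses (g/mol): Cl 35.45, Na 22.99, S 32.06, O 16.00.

M(Na2SO4) = 2(22.99) + 32.06 + 4(16.00) = 142.04 g/mol.
M(NaCl) = 22.99 + 35.45 = 58.44 g/mol.
Convert: 137.4 kg = 137400 g.
n(Na2SO4) = 137400 g / 142.04 g/mol = 967.33 mol.
From the equation the Na2SO4:NaCl mole ratio is 1:2, so n(NaCl) = 967.33 × 2/1 = 1934.7 mol.
Mass of NaCl = 1934.7 mol × 58.44 g/mol = 113060 g.

113100 g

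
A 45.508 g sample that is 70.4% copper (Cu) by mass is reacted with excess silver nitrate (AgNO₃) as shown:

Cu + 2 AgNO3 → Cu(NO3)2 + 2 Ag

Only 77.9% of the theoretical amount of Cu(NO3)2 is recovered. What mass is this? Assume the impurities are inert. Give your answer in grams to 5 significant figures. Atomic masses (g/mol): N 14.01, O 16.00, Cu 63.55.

73.662 g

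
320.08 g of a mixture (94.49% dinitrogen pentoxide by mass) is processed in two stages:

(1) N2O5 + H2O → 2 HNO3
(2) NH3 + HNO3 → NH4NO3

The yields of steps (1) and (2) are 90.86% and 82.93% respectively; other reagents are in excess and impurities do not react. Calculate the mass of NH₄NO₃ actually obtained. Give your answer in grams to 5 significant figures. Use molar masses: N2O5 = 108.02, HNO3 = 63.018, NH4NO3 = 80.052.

337.77 g

Pure N2O5 = 320.08 × 0.9449 = 302.444 g.
n(N2O5) = 302.444 / 108.02 = 2.79989 mol.
Step 1 (N2O5:HNO3 = 1:2): theoretical n(HNO3) = 5.59977 mol; at 90.86% yield, n(HNO3) = 5.08795 mol.
Step 2 (HNO3:NH4NO3 = 1:1): theoretical n(NH4NO3) = 5.08795 mol, so theoretical mass = 5.08795 × 80.052 = 407.301 g.
At 82.93% yield, actual mass of NH4NO3 = 407.301 × 0.8293 = 337.774 g.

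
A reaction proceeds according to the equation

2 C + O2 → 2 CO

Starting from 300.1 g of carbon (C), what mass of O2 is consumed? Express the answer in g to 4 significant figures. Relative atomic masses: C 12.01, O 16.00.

M(C) = 12.01 g/mol.
M(O2) = 2(16.00) = 32.00 g/mol.
n(C) = 300.10 g / 12.01 g/mol = 24.988 mol.
From the equation the C:O2 mole ratio is 2:1, so n(O2) = 24.988 × 1/2 = 12.494 mol.
Mass of O2 = 12.494 mol × 32.00 g/mol = 399.80 g.

399.8 g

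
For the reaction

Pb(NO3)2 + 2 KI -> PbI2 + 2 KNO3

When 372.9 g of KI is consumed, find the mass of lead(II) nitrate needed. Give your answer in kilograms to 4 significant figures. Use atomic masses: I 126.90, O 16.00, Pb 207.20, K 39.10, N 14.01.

M(KI) = 39.10 + 126.90 = 166.00 g/mol.
M(Pb(NO3)2) = 207.20 + 2(14.01) + 6(16.00) = 331.22 g/mol.
n(KI) = 372.90 g / 166.00 g/mol = 2.2464 mol.
From the equation the KI:Pb(NO3)2 mole ratio is 2:1, so n(Pb(NO3)2) = 2.2464 × 1/2 = 1.1232 mol.
Mass of Pb(NO3)2 = 1.1232 mol × 331.22 g/mol = 372.02 g.
Converting to kg: 372.02 g = 0.3720 kg.

0.3720 kg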